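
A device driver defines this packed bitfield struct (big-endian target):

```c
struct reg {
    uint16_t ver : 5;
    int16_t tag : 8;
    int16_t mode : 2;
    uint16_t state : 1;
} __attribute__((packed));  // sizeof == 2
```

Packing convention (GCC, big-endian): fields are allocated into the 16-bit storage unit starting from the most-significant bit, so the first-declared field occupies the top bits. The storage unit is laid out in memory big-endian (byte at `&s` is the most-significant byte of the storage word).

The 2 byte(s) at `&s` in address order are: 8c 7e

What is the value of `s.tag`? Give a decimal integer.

[0]=0x8c [1]=0x7e (big-endian) → word 0x8c7e
ver:5 @ bit 11 → (0x8c7e>>11)&0x1f = 0x11
tag:8 @ bit 3 → (0x8c7e>>3)&0xff = 0x8f  ←
mode:2 @ bit 1 → (0x8c7e>>1)&0x3 = 0x3
state:1 @ bit 0 → (0x8c7e>>0)&0x1 = 0x0
tag signed 8b, MSB=1: 143 - 256 = -113

-113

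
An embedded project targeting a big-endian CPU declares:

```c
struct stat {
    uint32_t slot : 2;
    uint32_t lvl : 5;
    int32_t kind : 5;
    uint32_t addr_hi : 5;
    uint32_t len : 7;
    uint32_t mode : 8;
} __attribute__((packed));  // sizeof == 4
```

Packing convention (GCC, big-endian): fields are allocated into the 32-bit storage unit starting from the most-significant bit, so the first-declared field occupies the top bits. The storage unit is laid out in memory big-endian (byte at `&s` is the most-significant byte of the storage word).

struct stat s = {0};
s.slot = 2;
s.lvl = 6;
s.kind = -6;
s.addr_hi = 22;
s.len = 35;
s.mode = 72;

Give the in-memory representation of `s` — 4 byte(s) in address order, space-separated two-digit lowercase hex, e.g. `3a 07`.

[30+:2] slot=2 & 0x3 = 0x2; word=0x80000000
[25+:5] lvl=6 & 0x1f = 0x6; word=0x8c000000
[20+:5] kind=-6 & 0x1f = 0x1a; word=0x8da00000
[15+:5] addr_hi=22 & 0x1f = 0x16; word=0x8dab0000
[8+:7] len=35 & 0x7f = 0x23; word=0x8dab2300
[0+:8] mode=72 & 0xff = 0x48; word=0x8dab2348
word = 0x8dab2348 → big-endian bytes:
  [0]=0x8d  [1]=0xab  [2]=0x23  [3]=0x48

8d ab 23 48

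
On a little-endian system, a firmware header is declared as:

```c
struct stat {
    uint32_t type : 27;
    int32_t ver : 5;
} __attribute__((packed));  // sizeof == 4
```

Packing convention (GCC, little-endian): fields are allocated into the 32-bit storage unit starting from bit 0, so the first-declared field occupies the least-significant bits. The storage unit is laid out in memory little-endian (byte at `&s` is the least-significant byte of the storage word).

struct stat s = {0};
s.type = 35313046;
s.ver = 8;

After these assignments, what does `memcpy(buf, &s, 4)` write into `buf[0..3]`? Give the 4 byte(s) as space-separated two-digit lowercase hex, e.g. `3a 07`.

96 d5 1a 42

type:27 = 35313046 → 0x21ad596 << 0 → word 0x021ad596
ver:5 = 8 → 0x8 << 27 → word 0x421ad596
word = 0x421ad596 → little-endian bytes:
  [0]=0x96  [1]=0xd5  [2]=0x1a  [3]=0x42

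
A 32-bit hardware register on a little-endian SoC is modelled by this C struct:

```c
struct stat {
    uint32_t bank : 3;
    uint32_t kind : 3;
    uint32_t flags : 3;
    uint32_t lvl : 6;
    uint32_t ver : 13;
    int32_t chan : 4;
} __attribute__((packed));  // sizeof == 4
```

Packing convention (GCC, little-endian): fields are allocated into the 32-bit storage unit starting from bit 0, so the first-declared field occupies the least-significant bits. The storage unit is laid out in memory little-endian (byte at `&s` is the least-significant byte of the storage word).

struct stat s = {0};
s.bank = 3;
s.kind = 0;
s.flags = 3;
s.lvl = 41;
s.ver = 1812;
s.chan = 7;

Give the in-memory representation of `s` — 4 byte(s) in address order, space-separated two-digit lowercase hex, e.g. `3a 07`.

c3 52 8a 73

bank:3 = 3 → 0x3 << 0 → word 0x00000003
kind:3 = 0 → 0x0 << 3 → word 0x00000003
flags:3 = 3 → 0x3 << 6 → word 0x000000c3
lvl:6 = 41 → 0x29 << 9 → word 0x000052c3
ver:13 = 1812 → 0x714 << 15 → word 0x038a52c3
chan:4 = 7 → 0x7 << 28 → word 0x738a52c3
word = 0x738a52c3 → little-endian bytes:
  [0]=0xc3  [1]=0x52  [2]=0x8a  [3]=0x73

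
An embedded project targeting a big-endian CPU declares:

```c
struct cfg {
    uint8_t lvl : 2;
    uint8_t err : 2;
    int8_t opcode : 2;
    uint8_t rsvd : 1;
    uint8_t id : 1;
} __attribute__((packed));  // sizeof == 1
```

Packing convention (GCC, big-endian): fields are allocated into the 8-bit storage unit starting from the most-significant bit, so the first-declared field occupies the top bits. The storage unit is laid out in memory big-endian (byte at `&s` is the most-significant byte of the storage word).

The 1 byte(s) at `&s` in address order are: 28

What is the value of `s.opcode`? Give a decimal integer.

[0]=0x28 (big-endian) → word 0x28
lvl:2 @ bit 6 → (0x28>>6)&0x3 = 0x0
err:2 @ bit 4 → (0x28>>4)&0x3 = 0x2
opcode:2 @ bit 2 → (0x28>>2)&0x3 = 0x2  ←
rsvd:1 @ bit 1 → (0x28>>1)&0x1 = 0x0
id:1 @ bit 0 → (0x28>>0)&0x1 = 0x0
opcode signed 2b, MSB=1: 2 - 4 = -2

-2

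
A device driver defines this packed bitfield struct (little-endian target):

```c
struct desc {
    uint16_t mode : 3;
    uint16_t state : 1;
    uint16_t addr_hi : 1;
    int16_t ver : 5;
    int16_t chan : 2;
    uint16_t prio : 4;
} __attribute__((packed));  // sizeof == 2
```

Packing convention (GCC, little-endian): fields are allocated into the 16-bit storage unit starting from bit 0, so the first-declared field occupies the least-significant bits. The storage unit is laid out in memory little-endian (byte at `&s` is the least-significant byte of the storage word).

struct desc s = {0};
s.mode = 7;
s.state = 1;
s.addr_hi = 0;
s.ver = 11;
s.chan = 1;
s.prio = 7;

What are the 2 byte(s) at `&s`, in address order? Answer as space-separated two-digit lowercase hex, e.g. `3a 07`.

6f 75

mode (3b) val=7 bits=0x7 at bit 0: 0x0007
state (1b) val=1 bits=0x1 at bit 3: 0x000f
addr_hi (1b) val=0 bits=0x0 at bit 4: 0x000f
ver (5b) val=11 bits=0xb at bit 5: 0x016f
chan (2b) val=1 bits=0x1 at bit 10: 0x056f
prio (4b) val=7 bits=0x7 at bit 12: 0x756f
word = 0x756f → little-endian bytes:
  [0]=0x6f  [1]=0x75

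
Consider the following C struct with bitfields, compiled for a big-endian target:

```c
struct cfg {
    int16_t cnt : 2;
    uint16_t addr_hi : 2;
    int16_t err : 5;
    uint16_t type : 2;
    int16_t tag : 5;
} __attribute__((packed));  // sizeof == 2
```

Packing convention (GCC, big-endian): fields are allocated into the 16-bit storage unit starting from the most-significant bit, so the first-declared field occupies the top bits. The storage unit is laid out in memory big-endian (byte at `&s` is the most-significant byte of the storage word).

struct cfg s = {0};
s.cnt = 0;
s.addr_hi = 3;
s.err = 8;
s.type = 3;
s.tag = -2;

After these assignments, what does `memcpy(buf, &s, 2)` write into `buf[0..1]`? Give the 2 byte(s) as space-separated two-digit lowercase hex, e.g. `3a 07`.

34 7e

cnt:2 = 0 → 0x0 << 14 → word 0x0000
addr_hi:2 = 3 → 0x3 << 12 → word 0x3000
err:5 = 8 → 0x8 << 7 → word 0x3400
type:2 = 3 → 0x3 << 5 → word 0x3460
tag:5 = -2 → 0x1e << 0 → word 0x347e
word = 0x347e → big-endian bytes:
  [0]=0x34  [1]=0x7e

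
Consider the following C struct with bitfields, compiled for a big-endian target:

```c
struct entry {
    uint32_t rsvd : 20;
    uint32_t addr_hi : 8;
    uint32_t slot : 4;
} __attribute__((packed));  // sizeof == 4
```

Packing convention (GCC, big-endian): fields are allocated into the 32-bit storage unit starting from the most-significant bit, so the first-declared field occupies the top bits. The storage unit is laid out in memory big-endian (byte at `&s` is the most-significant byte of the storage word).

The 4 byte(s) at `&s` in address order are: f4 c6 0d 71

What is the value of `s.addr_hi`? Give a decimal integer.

215

[0]=0xf4 [1]=0xc6 [2]=0x0d [3]=0x71 (big-endian) → word 0xf4c60d71
rsvd [12+:20] = (word>>12) & 0xfffff = 1002592
addr_hi [4+:8] = (word>>4) & 0xff = 215  ←
slot [0+:4] = (word>>0) & 0xf = 1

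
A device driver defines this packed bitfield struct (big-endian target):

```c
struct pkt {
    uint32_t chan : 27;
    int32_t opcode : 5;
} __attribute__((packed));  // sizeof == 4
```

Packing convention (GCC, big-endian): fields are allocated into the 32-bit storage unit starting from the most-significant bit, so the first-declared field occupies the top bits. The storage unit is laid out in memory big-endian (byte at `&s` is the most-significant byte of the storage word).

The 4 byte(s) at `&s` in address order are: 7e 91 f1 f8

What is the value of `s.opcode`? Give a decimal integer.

[0]=0x7e [1]=0x91 [2]=0xf1 [3]=0xf8 (big-endian) → word 0x7e91f1f8
chan:27 @ bit 5 → (0x7e91f1f8>>5)&0x7ffffff = 0x3f48f8f
opcode:5 @ bit 0 → (0x7e91f1f8>>0)&0x1f = 0x18  ←
opcode signed 5b, MSB=1: 24 - 32 = -8

-8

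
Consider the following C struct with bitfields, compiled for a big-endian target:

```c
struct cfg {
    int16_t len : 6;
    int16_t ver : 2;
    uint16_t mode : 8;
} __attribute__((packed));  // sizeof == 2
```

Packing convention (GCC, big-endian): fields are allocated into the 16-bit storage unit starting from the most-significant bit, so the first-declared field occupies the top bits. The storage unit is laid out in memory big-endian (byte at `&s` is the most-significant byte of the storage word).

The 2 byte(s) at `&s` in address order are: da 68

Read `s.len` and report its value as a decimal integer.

[0]=0xda [1]=0x68 (big-endian) → word 0xda68
len [10+:6] = (word>>10) & 0x3f = 54  ←
ver [8+:2] = (word>>8) & 0x3 = 2
mode [0+:8] = (word>>0) & 0xff = 104
len signed 6b, MSB=1: 54 - 64 = -10

-10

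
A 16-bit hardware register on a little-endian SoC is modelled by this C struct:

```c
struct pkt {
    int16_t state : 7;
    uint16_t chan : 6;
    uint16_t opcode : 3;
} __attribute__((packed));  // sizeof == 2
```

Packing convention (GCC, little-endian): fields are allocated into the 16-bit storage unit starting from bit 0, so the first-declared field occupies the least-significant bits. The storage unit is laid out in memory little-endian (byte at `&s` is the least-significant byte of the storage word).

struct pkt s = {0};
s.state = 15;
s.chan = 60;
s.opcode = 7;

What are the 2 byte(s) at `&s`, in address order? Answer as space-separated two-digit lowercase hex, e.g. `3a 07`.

state (7b) val=15 bits=0xf at bit 0: 0x000f
chan (6b) val=60 bits=0x3c at bit 7: 0x1e0f
opcode (3b) val=7 bits=0x7 at bit 13: 0xfe0f
word = 0xfe0f → little-endian bytes:
  [0]=0x0f  [1]=0xfe

0f fe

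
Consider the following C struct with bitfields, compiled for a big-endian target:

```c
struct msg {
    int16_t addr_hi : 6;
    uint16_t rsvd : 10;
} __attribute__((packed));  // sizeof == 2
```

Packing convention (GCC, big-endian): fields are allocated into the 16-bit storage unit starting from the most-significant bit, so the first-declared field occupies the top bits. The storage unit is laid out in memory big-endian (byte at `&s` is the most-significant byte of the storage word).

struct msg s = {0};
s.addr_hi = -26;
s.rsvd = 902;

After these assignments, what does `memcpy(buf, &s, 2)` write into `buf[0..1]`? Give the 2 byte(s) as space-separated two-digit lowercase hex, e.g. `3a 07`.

[10+:6] addr_hi=-26 & 0x3f = 0x26; word=0x9800
[0+:10] rsvd=902 & 0x3ff = 0x386; word=0x9b86
word = 0x9b86 → big-endian bytes:
  [0]=0x9b  [1]=0x86

9b 86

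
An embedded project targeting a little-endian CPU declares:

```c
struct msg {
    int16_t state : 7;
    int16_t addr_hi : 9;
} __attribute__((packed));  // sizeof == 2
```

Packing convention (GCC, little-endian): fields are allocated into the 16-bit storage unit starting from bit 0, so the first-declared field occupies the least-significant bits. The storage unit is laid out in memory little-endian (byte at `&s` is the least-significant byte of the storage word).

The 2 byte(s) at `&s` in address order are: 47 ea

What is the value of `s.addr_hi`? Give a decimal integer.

-44

[0]=0x47 [1]=0xea (little-endian) → word 0xea47
state [0+:7] = (word>>0) & 0x7f = 71
addr_hi [7+:9] = (word>>7) & 0x1ff = 468  ←
addr_hi signed 9b, MSB=1: 468 - 512 = -44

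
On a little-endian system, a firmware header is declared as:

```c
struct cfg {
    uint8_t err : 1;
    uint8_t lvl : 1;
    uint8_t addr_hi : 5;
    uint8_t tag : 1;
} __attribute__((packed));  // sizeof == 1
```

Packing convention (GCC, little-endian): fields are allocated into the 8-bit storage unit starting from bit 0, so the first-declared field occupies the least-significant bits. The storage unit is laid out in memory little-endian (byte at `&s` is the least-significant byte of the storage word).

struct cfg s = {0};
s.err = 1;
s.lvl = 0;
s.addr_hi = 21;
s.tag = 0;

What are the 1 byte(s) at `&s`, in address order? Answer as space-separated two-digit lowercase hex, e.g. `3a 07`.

55

err:1 = 1 → 0x1 << 0 → word 0x01
lvl:1 = 0 → 0x0 << 1 → word 0x01
addr_hi:5 = 21 → 0x15 << 2 → word 0x55
tag:1 = 0 → 0x0 << 7 → word 0x55
word = 0x55 → little-endian bytes:
  [0]=0x55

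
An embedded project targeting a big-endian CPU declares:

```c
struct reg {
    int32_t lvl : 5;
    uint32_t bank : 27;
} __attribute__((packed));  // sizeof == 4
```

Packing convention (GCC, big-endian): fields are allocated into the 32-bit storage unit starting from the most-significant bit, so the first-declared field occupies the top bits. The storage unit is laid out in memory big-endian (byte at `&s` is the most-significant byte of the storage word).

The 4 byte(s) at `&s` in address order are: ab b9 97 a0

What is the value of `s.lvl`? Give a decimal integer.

-11

[0]=0xab [1]=0xb9 [2]=0x97 [3]=0xa0 (big-endian) → word 0xabb997a0
lvl:5 @ bit 27 → (0xabb997a0>>27)&0x1f = 0x15  ←
bank:27 @ bit 0 → (0xabb997a0>>0)&0x7ffffff = 0x3b997a0
lvl signed 5b, MSB=1: 21 - 32 = -11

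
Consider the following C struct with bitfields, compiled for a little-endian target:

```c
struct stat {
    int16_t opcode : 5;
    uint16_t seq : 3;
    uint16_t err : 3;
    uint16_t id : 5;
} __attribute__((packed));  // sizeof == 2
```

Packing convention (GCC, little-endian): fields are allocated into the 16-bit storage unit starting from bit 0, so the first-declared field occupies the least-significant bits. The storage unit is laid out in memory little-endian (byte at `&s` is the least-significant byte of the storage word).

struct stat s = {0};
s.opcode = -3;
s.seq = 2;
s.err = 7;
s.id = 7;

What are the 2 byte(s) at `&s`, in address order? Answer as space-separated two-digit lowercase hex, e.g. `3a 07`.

opcode (5b) val=-3 bits=0x1d at bit 0: 0x001d
seq (3b) val=2 bits=0x2 at bit 5: 0x005d
err (3b) val=7 bits=0x7 at bit 8: 0x075d
id (5b) val=7 bits=0x7 at bit 11: 0x3f5d
word = 0x3f5d → little-endian bytes:
  [0]=0x5d  [1]=0x3f

5d 3f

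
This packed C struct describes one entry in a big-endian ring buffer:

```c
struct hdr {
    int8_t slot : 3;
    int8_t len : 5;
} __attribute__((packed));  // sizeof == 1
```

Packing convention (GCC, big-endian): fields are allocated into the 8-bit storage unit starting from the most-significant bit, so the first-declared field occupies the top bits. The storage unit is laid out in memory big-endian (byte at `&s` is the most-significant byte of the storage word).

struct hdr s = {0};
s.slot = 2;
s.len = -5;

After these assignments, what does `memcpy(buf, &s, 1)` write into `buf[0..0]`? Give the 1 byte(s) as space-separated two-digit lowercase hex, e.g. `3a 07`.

5b

slot:3 = 2 → 0x2 << 5 → word 0x40
len:5 = -5 → 0x1b << 0 → word 0x5b
word = 0x5b → big-endian bytes:
  [0]=0x5b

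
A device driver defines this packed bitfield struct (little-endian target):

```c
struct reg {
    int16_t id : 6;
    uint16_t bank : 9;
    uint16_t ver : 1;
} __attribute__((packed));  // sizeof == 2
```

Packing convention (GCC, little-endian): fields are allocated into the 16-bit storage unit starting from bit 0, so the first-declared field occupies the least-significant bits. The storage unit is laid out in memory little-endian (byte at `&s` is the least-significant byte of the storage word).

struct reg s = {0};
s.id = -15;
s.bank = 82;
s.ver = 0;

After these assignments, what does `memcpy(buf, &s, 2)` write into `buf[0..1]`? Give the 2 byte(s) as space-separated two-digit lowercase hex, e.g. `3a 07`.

id:6 = -15 → 0x31 << 0 → word 0x0031
bank:9 = 82 → 0x52 << 6 → word 0x14b1
ver:1 = 0 → 0x0 << 15 → word 0x14b1
word = 0x14b1 → little-endian bytes:
  [0]=0xb1  [1]=0x14

b1 14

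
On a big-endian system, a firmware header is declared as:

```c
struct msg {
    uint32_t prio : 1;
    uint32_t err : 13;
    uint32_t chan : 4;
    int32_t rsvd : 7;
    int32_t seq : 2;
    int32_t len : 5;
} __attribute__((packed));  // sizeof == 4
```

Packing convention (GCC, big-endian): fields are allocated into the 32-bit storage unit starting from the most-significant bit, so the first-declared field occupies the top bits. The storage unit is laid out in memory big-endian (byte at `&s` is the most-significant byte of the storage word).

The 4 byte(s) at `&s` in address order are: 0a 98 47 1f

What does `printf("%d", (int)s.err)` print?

[0]=0x0a [1]=0x98 [2]=0x47 [3]=0x1f (big-endian) → word 0x0a98471f
prio [31+:1] = (word>>31) & 0x1 = 0
err [18+:13] = (word>>18) & 0x1fff = 678  ←
chan [14+:4] = (word>>14) & 0xf = 1
rsvd [7+:7] = (word>>7) & 0x7f = 14
seq [5+:2] = (word>>5) & 0x3 = 0
len [0+:5] = (word>>0) & 0x1f = 31

678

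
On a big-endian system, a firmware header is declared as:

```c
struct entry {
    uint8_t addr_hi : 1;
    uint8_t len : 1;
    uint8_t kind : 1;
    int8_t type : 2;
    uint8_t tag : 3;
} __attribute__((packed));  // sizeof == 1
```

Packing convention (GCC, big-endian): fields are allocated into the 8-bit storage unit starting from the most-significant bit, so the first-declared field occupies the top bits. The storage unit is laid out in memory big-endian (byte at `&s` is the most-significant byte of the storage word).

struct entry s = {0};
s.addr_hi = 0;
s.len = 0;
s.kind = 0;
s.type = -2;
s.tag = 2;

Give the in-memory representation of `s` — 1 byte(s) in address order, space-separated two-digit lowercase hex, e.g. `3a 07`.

12

addr_hi (1b) val=0 bits=0x0 at bit 7: 0x00
len (1b) val=0 bits=0x0 at bit 6: 0x00
kind (1b) val=0 bits=0x0 at bit 5: 0x00
type (2b) val=-2 bits=0x2 at bit 3: 0x10
tag (3b) val=2 bits=0x2 at bit 0: 0x12
word = 0x12 → big-endian bytes:
  [0]=0x12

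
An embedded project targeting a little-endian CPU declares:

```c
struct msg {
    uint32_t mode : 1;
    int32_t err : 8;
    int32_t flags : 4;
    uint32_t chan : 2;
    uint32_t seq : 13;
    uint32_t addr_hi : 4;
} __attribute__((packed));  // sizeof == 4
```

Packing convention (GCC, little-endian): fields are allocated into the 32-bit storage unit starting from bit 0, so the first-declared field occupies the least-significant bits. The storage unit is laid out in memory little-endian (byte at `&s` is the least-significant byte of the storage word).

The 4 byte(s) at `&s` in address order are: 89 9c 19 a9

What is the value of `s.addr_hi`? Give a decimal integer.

10

[0]=0x89 [1]=0x9c [2]=0x19 [3]=0xa9 (little-endian) → word 0xa9199c89
mode:1 @ bit 0 → (0xa9199c89>>0)&0x1 = 0x1
err:8 @ bit 1 → (0xa9199c89>>1)&0xff = 0x44
flags:4 @ bit 9 → (0xa9199c89>>9)&0xf = 0xe
chan:2 @ bit 13 → (0xa9199c89>>13)&0x3 = 0x0
seq:13 @ bit 15 → (0xa9199c89>>15)&0x1fff = 0x1233
addr_hi:4 @ bit 28 → (0xa9199c89>>28)&0xf = 0xa  ←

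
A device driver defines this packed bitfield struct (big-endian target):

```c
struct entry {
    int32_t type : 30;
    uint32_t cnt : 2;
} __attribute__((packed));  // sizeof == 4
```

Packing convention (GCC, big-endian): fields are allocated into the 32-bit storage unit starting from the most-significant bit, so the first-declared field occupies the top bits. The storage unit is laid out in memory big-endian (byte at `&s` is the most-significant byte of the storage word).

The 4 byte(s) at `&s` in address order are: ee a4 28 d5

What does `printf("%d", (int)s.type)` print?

[0]=0xee [1]=0xa4 [2]=0x28 [3]=0xd5 (big-endian) → word 0xeea428d5
type:30 @ bit 2 → (0xeea428d5>>2)&0x3fffffff = 0x3ba90a35  ←
cnt:2 @ bit 0 → (0xeea428d5>>0)&0x3 = 0x1
type signed 30b, MSB=1: 1000933941 - 1073741824 = -72807883

-72807883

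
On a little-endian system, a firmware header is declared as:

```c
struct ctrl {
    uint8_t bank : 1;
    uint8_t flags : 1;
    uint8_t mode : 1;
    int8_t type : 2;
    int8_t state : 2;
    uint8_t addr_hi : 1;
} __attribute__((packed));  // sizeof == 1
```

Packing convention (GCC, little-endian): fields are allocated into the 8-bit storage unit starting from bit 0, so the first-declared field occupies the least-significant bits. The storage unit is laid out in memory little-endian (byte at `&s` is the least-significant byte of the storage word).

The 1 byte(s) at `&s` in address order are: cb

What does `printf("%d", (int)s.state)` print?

-2

[0]=0xcb (little-endian) → word 0xcb
bank [0+:1] = (word>>0) & 0x1 = 1
flags [1+:1] = (word>>1) & 0x1 = 1
mode [2+:1] = (word>>2) & 0x1 = 0
type [3+:2] = (word>>3) & 0x3 = 1
state [5+:2] = (word>>5) & 0x3 = 2  ←
addr_hi [7+:1] = (word>>7) & 0x1 = 1
state signed 2b, MSB=1: 2 - 4 = -2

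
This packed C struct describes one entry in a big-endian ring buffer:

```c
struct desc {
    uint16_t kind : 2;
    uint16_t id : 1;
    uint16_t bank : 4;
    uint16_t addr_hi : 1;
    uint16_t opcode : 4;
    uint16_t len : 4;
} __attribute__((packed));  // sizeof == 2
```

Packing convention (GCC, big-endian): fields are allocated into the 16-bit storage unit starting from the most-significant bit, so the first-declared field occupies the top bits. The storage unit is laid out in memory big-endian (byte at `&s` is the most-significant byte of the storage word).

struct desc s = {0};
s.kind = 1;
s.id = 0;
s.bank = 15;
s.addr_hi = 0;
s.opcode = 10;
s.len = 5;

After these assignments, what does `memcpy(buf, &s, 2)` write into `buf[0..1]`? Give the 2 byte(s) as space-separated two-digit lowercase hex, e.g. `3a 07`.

[14+:2] kind=1 & 0x3 = 0x1; word=0x4000
[13+:1] id=0 & 0x1 = 0x0; word=0x4000
[9+:4] bank=15 & 0xf = 0xf; word=0x5e00
[8+:1] addr_hi=0 & 0x1 = 0x0; word=0x5e00
[4+:4] opcode=10 & 0xf = 0xa; word=0x5ea0
[0+:4] len=5 & 0xf = 0x5; word=0x5ea5
word = 0x5ea5 → big-endian bytes:
  [0]=0x5e  [1]=0xa5

5e a5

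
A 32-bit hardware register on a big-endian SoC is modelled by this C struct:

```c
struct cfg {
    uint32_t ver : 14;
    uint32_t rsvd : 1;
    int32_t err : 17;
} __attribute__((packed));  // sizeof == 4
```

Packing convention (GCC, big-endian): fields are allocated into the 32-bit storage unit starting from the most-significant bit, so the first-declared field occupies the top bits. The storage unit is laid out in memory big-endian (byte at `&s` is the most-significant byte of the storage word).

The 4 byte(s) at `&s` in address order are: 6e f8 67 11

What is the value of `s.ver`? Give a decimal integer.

[0]=0x6e [1]=0xf8 [2]=0x67 [3]=0x11 (big-endian) → word 0x6ef86711
ver [18+:14] = (word>>18) & 0x3fff = 7102  ←
rsvd [17+:1] = (word>>17) & 0x1 = 0
err [0+:17] = (word>>0) & 0x1ffff = 26385

7102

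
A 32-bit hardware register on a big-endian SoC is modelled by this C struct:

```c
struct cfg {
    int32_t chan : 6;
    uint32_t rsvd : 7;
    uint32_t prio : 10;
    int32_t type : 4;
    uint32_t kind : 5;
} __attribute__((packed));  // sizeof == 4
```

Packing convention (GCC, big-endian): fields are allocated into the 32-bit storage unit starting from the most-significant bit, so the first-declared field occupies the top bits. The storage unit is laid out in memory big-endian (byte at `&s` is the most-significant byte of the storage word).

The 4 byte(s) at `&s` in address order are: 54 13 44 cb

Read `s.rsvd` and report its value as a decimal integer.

2

[0]=0x54 [1]=0x13 [2]=0x44 [3]=0xcb (big-endian) → word 0x541344cb
chan [26+:6] = (word>>26) & 0x3f = 21
rsvd [19+:7] = (word>>19) & 0x7f = 2  ←
prio [9+:10] = (word>>9) & 0x3ff = 418
type [5+:4] = (word>>5) & 0xf = 6
kind [0+:5] = (word>>0) & 0x1f = 11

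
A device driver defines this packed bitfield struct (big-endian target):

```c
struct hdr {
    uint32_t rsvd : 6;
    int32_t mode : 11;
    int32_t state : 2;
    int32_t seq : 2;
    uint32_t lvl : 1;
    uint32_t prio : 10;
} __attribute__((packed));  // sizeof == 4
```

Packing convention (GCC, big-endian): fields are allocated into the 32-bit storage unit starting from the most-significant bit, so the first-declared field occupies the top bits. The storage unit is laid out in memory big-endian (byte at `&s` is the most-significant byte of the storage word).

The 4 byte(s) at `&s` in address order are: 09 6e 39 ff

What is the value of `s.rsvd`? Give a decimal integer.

[0]=0x09 [1]=0x6e [2]=0x39 [3]=0xff (big-endian) → word 0x096e39ff
rsvd:6 @ bit 26 → (0x096e39ff>>26)&0x3f = 0x2  ←
mode:11 @ bit 15 → (0x096e39ff>>15)&0x7ff = 0x2dc
state:2 @ bit 13 → (0x096e39ff>>13)&0x3 = 0x1
seq:2 @ bit 11 → (0x096e39ff>>11)&0x3 = 0x3
lvl:1 @ bit 10 → (0x096e39ff>>10)&0x1 = 0x0
prio:10 @ bit 0 → (0x096e39ff>>0)&0x3ff = 0x1ff

2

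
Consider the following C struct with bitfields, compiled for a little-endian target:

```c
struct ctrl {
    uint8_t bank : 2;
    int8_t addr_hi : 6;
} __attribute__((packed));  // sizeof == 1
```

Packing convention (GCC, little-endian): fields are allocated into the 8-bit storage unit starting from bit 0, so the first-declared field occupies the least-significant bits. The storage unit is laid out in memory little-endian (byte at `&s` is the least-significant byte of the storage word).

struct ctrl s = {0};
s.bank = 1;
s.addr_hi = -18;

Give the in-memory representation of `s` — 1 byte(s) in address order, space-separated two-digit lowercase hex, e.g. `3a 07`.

b9

bank (2b) val=1 bits=0x1 at bit 0: 0x01
addr_hi (6b) val=-18 bits=0x2e at bit 2: 0xb9
word = 0xb9 → little-endian bytes:
  [0]=0xb9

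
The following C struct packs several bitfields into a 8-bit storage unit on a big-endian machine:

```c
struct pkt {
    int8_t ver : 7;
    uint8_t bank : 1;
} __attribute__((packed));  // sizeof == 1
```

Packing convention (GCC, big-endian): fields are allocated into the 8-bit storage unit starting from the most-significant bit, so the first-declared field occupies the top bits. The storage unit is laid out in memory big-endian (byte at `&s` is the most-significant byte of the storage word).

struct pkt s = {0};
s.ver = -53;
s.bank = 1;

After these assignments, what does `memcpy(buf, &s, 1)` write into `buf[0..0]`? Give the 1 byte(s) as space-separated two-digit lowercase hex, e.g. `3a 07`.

97

ver (7b) val=-53 bits=0x4b at bit 1: 0x96
bank (1b) val=1 bits=0x1 at bit 0: 0x97
word = 0x97 → big-endian bytes:
  [0]=0x97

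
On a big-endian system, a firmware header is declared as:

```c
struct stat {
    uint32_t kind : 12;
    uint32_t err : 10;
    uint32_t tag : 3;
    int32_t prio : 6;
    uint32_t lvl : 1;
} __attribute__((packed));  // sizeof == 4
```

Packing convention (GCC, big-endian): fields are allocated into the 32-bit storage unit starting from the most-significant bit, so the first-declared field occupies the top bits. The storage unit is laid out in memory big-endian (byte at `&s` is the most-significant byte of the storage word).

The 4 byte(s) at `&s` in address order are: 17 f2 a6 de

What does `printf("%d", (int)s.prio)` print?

[0]=0x17 [1]=0xf2 [2]=0xa6 [3]=0xde (big-endian) → word 0x17f2a6de
kind:12 @ bit 20 → (0x17f2a6de>>20)&0xfff = 0x17f
err:10 @ bit 10 → (0x17f2a6de>>10)&0x3ff = 0xa9
tag:3 @ bit 7 → (0x17f2a6de>>7)&0x7 = 0x5
prio:6 @ bit 1 → (0x17f2a6de>>1)&0x3f = 0x2f  ←
lvl:1 @ bit 0 → (0x17f2a6de>>0)&0x1 = 0x0
prio signed 6b, MSB=1: 47 - 64 = -17

-17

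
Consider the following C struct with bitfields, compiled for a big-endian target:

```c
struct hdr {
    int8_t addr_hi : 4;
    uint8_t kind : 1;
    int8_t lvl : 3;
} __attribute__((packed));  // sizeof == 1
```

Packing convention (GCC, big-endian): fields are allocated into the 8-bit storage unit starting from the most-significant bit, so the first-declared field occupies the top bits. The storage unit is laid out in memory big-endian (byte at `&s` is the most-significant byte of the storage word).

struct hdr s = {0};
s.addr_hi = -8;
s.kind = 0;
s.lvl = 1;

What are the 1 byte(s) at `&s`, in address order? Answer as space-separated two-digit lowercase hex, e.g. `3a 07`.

81

[4+:4] addr_hi=-8 & 0xf = 0x8; word=0x80
[3+:1] kind=0 & 0x1 = 0x0; word=0x80
[0+:3] lvl=1 & 0x7 = 0x1; word=0x81
word = 0x81 → big-endian bytes:
  [0]=0x81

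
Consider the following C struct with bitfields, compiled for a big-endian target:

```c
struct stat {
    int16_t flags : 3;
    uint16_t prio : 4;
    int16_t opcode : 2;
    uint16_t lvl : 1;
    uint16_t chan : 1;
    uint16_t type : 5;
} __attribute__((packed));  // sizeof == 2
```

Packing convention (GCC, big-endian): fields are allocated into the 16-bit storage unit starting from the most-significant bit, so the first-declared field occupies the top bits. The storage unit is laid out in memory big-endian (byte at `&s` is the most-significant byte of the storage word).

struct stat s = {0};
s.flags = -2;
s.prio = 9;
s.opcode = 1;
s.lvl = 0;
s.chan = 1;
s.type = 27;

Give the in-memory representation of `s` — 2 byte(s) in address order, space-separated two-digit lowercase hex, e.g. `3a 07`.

d2 bb

flags:3 = -2 → 0x6 << 13 → word 0xc000
prio:4 = 9 → 0x9 << 9 → word 0xd200
opcode:2 = 1 → 0x1 << 7 → word 0xd280
lvl:1 = 0 → 0x0 << 6 → word 0xd280
chan:1 = 1 → 0x1 << 5 → word 0xd2a0
type:5 = 27 → 0x1b << 0 → word 0xd2bb
word = 0xd2bb → big-endian bytes:
  [0]=0xd2  [1]=0xbb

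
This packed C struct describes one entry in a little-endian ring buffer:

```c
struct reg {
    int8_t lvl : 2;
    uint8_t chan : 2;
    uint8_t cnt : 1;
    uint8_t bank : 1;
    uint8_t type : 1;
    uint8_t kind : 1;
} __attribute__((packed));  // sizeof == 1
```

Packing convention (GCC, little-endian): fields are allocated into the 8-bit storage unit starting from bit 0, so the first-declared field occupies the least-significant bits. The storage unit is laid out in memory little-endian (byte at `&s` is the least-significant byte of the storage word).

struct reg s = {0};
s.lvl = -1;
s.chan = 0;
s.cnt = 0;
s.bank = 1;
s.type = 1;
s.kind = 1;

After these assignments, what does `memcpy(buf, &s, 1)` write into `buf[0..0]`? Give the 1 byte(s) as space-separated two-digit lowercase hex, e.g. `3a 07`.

lvl:2 = -1 → 0x3 << 0 → word 0x03
chan:2 = 0 → 0x0 << 2 → word 0x03
cnt:1 = 0 → 0x0 << 4 → word 0x03
bank:1 = 1 → 0x1 << 5 → word 0x23
type:1 = 1 → 0x1 << 6 → word 0x63
kind:1 = 1 → 0x1 << 7 → word 0xe3
word = 0xe3 → little-endian bytes:
  [0]=0xe3

e3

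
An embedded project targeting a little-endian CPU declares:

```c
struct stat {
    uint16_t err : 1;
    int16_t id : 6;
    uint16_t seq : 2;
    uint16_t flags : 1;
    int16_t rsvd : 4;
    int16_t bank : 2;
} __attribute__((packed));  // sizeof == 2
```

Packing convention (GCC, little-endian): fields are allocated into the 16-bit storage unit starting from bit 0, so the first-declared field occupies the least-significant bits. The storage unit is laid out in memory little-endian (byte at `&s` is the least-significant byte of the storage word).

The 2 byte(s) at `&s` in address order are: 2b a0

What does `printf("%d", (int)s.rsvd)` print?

-8

[0]=0x2b [1]=0xa0 (little-endian) → word 0xa02b
err [0+:1] = (word>>0) & 0x1 = 1
id [1+:6] = (word>>1) & 0x3f = 21
seq [7+:2] = (word>>7) & 0x3 = 0
flags [9+:1] = (word>>9) & 0x1 = 0
rsvd [10+:4] = (word>>10) & 0xf = 8  ←
bank [14+:2] = (word>>14) & 0x3 = 2
rsvd signed 4b, MSB=1: 8 - 16 = -8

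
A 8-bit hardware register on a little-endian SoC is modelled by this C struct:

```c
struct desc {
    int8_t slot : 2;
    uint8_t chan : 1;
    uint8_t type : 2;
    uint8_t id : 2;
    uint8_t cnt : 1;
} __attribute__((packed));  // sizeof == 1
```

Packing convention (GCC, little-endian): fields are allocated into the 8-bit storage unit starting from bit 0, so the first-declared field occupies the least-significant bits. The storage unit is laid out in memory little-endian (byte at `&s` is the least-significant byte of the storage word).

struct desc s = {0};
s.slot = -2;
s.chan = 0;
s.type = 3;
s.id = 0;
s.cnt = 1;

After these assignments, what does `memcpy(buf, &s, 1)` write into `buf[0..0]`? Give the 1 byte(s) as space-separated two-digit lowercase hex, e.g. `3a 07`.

[0+:2] slot=-2 & 0x3 = 0x2; word=0x02
[2+:1] chan=0 & 0x1 = 0x0; word=0x02
[3+:2] type=3 & 0x3 = 0x3; word=0x1a
[5+:2] id=0 & 0x3 = 0x0; word=0x1a
[7+:1] cnt=1 & 0x1 = 0x1; word=0x9a
word = 0x9a → little-endian bytes:
  [0]=0x9a

9a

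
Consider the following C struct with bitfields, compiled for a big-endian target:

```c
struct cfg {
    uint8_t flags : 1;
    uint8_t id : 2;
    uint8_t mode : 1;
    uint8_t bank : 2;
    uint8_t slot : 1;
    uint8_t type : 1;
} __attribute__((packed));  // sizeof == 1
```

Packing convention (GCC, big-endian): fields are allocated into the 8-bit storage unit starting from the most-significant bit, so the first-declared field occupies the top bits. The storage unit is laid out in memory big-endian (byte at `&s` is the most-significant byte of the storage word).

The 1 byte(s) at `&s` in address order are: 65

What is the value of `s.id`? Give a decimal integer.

[0]=0x65 (big-endian) → word 0x65
flags:1 @ bit 7 → (0x65>>7)&0x1 = 0x0
id:2 @ bit 5 → (0x65>>5)&0x3 = 0x3  ←
mode:1 @ bit 4 → (0x65>>4)&0x1 = 0x0
bank:2 @ bit 2 → (0x65>>2)&0x3 = 0x1
slot:1 @ bit 1 → (0x65>>1)&0x1 = 0x0
type:1 @ bit 0 → (0x65>>0)&0x1 = 0x1

3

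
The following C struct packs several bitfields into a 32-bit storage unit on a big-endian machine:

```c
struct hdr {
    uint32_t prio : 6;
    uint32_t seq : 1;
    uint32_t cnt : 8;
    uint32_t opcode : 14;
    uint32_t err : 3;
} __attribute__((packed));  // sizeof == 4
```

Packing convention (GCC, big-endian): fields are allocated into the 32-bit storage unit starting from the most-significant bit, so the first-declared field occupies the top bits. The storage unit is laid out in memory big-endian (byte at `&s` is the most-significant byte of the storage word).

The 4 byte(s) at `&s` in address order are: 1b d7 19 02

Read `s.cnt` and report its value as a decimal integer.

[0]=0x1b [1]=0xd7 [2]=0x19 [3]=0x02 (big-endian) → word 0x1bd71902
prio:6 @ bit 26 → (0x1bd71902>>26)&0x3f = 0x6
seq:1 @ bit 25 → (0x1bd71902>>25)&0x1 = 0x1
cnt:8 @ bit 17 → (0x1bd71902>>17)&0xff = 0xeb  ←
opcode:14 @ bit 3 → (0x1bd71902>>3)&0x3fff = 0x2320
err:3 @ bit 0 → (0x1bd71902>>0)&0x7 = 0x2

235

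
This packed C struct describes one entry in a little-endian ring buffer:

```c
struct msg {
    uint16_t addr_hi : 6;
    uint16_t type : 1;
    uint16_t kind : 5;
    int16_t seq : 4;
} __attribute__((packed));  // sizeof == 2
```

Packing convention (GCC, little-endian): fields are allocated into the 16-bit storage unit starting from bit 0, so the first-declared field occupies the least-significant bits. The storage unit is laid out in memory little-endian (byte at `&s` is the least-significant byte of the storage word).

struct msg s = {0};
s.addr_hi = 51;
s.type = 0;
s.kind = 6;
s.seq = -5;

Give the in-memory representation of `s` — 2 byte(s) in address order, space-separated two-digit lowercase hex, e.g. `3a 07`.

addr_hi (6b) val=51 bits=0x33 at bit 0: 0x0033
type (1b) val=0 bits=0x0 at bit 6: 0x0033
kind (5b) val=6 bits=0x6 at bit 7: 0x0333
seq (4b) val=-5 bits=0xb at bit 12: 0xb333
word = 0xb333 → little-endian bytes:
  [0]=0x33  [1]=0xb3

33 b3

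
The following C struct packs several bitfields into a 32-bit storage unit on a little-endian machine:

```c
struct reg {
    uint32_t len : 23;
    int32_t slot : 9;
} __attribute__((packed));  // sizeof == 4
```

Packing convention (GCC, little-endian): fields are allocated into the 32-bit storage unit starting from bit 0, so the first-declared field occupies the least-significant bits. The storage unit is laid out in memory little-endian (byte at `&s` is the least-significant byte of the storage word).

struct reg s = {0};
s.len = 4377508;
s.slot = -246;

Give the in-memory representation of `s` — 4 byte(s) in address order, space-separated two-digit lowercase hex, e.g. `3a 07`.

len:23 = 4377508 → 0x42cba4 << 0 → word 0x0042cba4
slot:9 = -246 → 0x10a << 23 → word 0x8542cba4
word = 0x8542cba4 → little-endian bytes:
  [0]=0xa4  [1]=0xcb  [2]=0x42  [3]=0x85

a4 cb 42 85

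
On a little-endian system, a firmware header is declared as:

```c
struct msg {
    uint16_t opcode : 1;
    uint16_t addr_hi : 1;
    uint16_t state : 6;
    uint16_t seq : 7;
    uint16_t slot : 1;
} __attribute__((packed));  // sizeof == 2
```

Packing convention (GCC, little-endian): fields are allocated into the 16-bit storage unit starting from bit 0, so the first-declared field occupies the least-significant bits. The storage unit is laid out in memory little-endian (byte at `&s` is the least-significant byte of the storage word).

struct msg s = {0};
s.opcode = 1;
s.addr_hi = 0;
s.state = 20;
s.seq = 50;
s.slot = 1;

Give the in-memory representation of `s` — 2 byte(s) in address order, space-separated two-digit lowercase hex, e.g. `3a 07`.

51 b2

opcode:1 = 1 → 0x1 << 0 → word 0x0001
addr_hi:1 = 0 → 0x0 << 1 → word 0x0001
state:6 = 20 → 0x14 << 2 → word 0x0051
seq:7 = 50 → 0x32 << 8 → word 0x3251
slot:1 = 1 → 0x1 << 15 → word 0xb251
word = 0xb251 → little-endian bytes:
  [0]=0x51  [1]=0xb2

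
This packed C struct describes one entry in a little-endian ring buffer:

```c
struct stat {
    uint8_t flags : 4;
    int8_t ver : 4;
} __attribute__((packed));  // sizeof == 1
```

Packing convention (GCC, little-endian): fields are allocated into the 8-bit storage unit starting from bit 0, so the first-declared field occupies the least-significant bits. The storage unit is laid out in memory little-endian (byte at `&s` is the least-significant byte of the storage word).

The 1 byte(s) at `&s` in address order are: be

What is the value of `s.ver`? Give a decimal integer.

-5

[0]=0xbe (little-endian) → word 0xbe
flags:4 @ bit 0 → (0xbe>>0)&0xf = 0xe
ver:4 @ bit 4 → (0xbe>>4)&0xf = 0xb  ←
ver signed 4b, MSB=1: 11 - 16 = -5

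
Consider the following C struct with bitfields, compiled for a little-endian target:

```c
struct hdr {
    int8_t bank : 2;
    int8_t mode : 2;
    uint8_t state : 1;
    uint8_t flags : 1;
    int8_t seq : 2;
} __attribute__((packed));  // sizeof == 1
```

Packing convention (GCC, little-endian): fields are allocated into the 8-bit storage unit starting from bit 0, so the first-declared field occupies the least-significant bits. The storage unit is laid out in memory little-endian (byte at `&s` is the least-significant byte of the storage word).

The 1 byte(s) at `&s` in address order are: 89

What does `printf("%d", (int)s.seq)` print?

[0]=0x89 (little-endian) → word 0x89
bank [0+:2] = (word>>0) & 0x3 = 1
mode [2+:2] = (word>>2) & 0x3 = 2
state [4+:1] = (word>>4) & 0x1 = 0
flags [5+:1] = (word>>5) & 0x1 = 0
seq [6+:2] = (word>>6) & 0x3 = 2  ←
seq signed 2b, MSB=1: 2 - 4 = -2

-2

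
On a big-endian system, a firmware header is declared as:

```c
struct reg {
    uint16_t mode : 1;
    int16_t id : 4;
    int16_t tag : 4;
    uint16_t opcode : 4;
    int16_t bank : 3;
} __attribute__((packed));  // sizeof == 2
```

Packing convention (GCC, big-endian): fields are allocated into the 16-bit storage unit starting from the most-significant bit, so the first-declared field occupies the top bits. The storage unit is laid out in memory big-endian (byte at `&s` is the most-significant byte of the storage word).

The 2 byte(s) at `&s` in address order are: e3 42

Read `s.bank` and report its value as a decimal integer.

2

[0]=0xe3 [1]=0x42 (big-endian) → word 0xe342
mode [15+:1] = (word>>15) & 0x1 = 1
id [11+:4] = (word>>11) & 0xf = 12
tag [7+:4] = (word>>7) & 0xf = 6
opcode [3+:4] = (word>>3) & 0xf = 8
bank [0+:3] = (word>>0) & 0x7 = 2  ←
bank signed 3b, MSB=0: value = 2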